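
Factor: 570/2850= 5^(-1) = 1/5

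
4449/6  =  1483/2 = 741.50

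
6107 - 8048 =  - 1941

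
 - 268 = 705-973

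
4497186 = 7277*618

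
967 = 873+94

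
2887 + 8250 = 11137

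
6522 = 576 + 5946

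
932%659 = 273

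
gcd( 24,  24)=24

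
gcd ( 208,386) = 2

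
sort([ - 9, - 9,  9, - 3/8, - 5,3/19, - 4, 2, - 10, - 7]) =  [ - 10,- 9, - 9 , - 7, - 5, - 4, - 3/8,3/19,2,9 ] 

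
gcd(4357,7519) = 1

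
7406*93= 688758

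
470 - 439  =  31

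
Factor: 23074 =2^1*83^1 * 139^1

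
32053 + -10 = 32043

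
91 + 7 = 98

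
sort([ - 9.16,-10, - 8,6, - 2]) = [ - 10, - 9.16,-8,-2, 6 ]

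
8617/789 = 8617/789= 10.92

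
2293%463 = 441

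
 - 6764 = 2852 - 9616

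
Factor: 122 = 2^1*61^1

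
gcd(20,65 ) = 5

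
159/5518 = 159/5518 = 0.03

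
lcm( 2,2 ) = 2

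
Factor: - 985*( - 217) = 213745 = 5^1 * 7^1*31^1*197^1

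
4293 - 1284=3009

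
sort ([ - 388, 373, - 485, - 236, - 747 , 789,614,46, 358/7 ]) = [ - 747, -485 , - 388, - 236,46 , 358/7, 373 , 614,789]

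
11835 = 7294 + 4541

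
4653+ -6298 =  - 1645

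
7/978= 7/978 = 0.01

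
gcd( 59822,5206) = 2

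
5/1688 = 5/1688 = 0.00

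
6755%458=343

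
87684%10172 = 6308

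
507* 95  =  48165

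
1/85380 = 1/85380 = 0.00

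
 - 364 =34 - 398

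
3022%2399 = 623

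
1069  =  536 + 533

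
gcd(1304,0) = 1304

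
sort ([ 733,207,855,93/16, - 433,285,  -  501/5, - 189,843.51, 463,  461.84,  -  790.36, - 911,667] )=[ - 911, - 790.36, - 433, - 189, - 501/5 , 93/16,207,285,461.84 , 463,667, 733, 843.51,855 ] 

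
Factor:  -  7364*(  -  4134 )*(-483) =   -  2^3*3^2  *  7^2 * 13^1*23^1*53^1*263^1 = -14703860808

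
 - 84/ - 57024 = 7/4752= 0.00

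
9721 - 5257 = 4464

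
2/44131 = 2/44131=0.00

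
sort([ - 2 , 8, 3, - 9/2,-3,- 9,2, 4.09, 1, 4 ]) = [ - 9, - 9/2 , - 3,-2,1,2, 3, 4, 4.09, 8] 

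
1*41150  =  41150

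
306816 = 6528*47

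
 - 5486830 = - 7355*746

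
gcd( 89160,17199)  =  3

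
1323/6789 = 441/2263 = 0.19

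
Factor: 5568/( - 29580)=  - 2^4*5^( - 1)*17^( - 1) = - 16/85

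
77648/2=38824 = 38824.00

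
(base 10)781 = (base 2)1100001101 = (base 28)RP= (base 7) 2164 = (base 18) 277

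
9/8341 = 9/8341 = 0.00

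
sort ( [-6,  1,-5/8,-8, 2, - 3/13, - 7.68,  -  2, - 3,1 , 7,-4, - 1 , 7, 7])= [ - 8, - 7.68 ,-6 , - 4, - 3, - 2,  -  1 , -5/8 ,- 3/13,1,1,  2,7,7,  7]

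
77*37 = 2849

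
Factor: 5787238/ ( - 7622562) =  - 3^( - 1 )*17^( - 1 )*74731^( - 1 )*2893619^1 = -2893619/3811281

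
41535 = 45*923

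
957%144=93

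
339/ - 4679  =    -  339/4679 = - 0.07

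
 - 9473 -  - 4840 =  - 4633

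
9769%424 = 17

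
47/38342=47/38342 = 0.00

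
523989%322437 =201552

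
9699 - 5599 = 4100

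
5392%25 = 17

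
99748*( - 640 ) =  - 63838720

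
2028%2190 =2028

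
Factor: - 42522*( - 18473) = 785508906=2^1  *3^1*7^2*13^1*19^1*29^1*373^1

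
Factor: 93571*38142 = 3568985082 = 2^1*3^2*13^1*137^1*163^1*683^1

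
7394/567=13 + 23/567 = 13.04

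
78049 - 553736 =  - 475687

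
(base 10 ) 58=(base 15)3d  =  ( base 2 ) 111010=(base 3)2011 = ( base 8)72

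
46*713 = 32798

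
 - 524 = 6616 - 7140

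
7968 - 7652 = 316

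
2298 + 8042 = 10340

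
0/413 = 0 = 0.00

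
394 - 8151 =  - 7757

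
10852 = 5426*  2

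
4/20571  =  4/20571  =  0.00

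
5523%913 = 45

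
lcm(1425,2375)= 7125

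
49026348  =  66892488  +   - 17866140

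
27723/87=318+19/29=   318.66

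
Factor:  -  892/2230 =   -  2^1*5^( - 1 ) = -2/5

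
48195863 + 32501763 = 80697626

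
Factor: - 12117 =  -3^1*7^1*577^1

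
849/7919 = 849/7919 =0.11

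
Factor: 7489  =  7489^1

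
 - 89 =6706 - 6795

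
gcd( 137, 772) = 1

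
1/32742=1/32742 = 0.00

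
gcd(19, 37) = 1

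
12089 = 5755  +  6334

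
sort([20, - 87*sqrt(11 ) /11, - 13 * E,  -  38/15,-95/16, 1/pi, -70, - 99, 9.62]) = [ - 99, - 70, - 13 * E, - 87 * sqrt( 11)/11,-95/16, - 38/15,1/pi, 9.62, 20]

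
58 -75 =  - 17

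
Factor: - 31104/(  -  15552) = 2 = 2^1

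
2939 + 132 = 3071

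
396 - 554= - 158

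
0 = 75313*0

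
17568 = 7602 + 9966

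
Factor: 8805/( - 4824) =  - 2935/1608= - 2^(-3 )*3^( - 1 ) * 5^1*67^(-1 )*587^1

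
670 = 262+408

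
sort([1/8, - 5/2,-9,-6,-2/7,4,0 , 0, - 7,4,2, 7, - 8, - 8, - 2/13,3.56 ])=[-9, - 8 ,- 8, - 7,-6, - 5/2, - 2/7, - 2/13,0,  0,1/8 , 2,3.56 , 4,4,7 ] 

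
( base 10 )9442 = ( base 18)1B2A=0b10010011100010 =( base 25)f2h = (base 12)556A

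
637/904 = 637/904=0.70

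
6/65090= 3/32545 = 0.00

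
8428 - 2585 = 5843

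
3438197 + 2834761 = 6272958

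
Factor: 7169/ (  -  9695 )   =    -  5^( - 1 )*7^( - 1 )*67^1*107^1 * 277^( - 1) 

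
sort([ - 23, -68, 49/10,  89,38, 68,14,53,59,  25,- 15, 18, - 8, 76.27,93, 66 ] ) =[ -68, - 23, - 15, - 8,49/10,14,18,  25,38,53,59, 66, 68,76.27, 89,93]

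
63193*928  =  58643104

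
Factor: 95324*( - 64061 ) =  - 6106550764 = - 2^2 * 29^1*47^2*23831^1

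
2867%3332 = 2867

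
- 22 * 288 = -6336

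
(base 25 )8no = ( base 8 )12737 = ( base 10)5599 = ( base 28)73R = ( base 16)15DF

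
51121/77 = 663 + 10/11 = 663.91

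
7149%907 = 800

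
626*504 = 315504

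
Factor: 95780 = 2^2*5^1 * 4789^1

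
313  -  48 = 265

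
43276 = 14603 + 28673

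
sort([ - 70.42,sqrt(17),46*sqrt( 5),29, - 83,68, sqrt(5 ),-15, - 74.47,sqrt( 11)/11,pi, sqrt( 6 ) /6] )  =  [ - 83, - 74.47 , - 70.42, - 15,sqrt (11 ) /11 , sqrt(6 ) /6,sqrt(5 ) , pi,sqrt(17 ),29,68,46* sqrt(5 )]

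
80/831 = 80/831= 0.10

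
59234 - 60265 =-1031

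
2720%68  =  0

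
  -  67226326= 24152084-91378410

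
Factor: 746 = 2^1 * 373^1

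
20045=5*4009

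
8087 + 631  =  8718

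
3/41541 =1/13847 = 0.00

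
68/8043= 68/8043 = 0.01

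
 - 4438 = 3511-7949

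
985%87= 28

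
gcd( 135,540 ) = 135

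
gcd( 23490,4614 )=6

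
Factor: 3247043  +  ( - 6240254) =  - 3^2 * 13^1 * 25583^1 = - 2993211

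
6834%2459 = 1916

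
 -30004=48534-78538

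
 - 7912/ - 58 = 136 + 12/29 = 136.41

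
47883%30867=17016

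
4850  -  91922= -87072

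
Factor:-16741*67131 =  - 3^2* 7459^1 * 16741^1 = - 1123840071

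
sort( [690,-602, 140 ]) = [ - 602, 140,690 ] 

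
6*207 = 1242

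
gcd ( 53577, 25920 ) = 9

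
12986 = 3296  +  9690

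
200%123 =77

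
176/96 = 11/6 = 1.83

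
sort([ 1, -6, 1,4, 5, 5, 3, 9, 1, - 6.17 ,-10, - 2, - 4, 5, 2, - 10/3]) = [ - 10,  -  6.17, - 6, - 4, - 10/3, - 2,  1 , 1, 1, 2, 3, 4, 5,5, 5,9 ] 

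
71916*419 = 30132804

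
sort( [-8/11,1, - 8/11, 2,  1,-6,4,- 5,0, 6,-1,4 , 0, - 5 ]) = [ - 6, - 5, - 5,-1,- 8/11, -8/11, 0, 0,1, 1, 2,4, 4, 6]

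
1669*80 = 133520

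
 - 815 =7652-8467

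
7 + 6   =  13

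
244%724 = 244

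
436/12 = 109/3 = 36.33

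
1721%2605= 1721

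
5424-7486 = - 2062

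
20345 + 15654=35999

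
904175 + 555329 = 1459504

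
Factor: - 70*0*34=0=0^1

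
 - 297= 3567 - 3864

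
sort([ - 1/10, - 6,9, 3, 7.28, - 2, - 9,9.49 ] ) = [ - 9,-6, - 2, - 1/10,3,7.28, 9, 9.49 ] 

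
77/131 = 77/131 = 0.59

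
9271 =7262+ 2009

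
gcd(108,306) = 18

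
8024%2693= 2638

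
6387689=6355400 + 32289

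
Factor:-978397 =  - 7^1*23^1*59^1*103^1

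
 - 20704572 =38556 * ( - 537)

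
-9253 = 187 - 9440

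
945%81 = 54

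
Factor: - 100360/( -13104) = 965/126 = 2^(  -  1 )*3^( - 2)*5^1*7^( - 1)*193^1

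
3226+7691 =10917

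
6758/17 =397 + 9/17 = 397.53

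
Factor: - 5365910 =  - 2^1*5^1 * 11^1*48781^1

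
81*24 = 1944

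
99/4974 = 33/1658= 0.02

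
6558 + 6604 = 13162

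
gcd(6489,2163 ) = 2163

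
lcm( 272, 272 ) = 272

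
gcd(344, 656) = 8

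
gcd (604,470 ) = 2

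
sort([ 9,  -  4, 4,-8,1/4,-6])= [-8,- 6, - 4,1/4,4,9]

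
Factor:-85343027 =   -  7^1*11^1 * 29^1*38219^1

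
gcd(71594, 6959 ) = 1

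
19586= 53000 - 33414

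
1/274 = 1/274 = 0.00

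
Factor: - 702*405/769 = -284310/769 = -  2^1*3^7  *  5^1*13^1 * 769^ ( - 1) 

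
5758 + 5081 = 10839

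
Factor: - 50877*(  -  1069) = 54387513 = 3^2*1069^1*5653^1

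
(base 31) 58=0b10100011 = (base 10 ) 163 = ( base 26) 67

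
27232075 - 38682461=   -11450386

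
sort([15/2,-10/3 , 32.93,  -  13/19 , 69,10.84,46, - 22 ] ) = [-22, - 10/3, - 13/19,15/2,10.84,32.93,  46, 69] 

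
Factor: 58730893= 13^1*4517761^1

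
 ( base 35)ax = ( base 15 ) 1A8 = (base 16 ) 17f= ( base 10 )383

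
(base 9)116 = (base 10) 96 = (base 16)60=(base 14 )6c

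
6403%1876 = 775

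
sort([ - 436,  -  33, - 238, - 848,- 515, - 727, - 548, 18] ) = [- 848, - 727,-548, - 515,- 436, - 238, - 33,18]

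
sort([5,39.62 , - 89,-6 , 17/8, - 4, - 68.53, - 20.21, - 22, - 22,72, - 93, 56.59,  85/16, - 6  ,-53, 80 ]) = [-93, - 89,- 68.53,-53,-22,-22, - 20.21, - 6,-6,  -  4 , 17/8, 5,85/16,39.62 , 56.59,72,80]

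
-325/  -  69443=325/69443 = 0.00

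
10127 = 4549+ 5578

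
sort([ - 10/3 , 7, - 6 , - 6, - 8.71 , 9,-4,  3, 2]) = [ - 8.71,  -  6, - 6, - 4, - 10/3,  2, 3 , 7,9 ] 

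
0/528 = 0 = 0.00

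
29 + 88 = 117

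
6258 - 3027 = 3231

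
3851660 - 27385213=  - 23533553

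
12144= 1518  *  8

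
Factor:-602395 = -5^1*17^1 * 19^1*373^1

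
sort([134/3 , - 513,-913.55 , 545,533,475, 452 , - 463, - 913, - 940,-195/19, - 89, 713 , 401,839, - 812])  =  [ - 940, - 913.55, - 913, - 812, -513, - 463, - 89, - 195/19,134/3 , 401, 452, 475, 533,545,713 , 839 ] 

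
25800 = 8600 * 3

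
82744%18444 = 8968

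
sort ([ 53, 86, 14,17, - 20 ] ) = [ - 20,14,17,53,86]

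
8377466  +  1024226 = 9401692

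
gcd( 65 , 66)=1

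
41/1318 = 41/1318 =0.03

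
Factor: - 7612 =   -  2^2*11^1*173^1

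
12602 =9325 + 3277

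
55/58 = 55/58 = 0.95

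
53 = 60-7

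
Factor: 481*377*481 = 13^3*29^1*37^2 = 87223097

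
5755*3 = 17265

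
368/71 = 5 + 13/71 = 5.18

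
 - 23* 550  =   - 12650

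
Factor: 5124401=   5124401^1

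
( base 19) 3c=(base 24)2L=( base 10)69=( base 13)54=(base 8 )105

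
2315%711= 182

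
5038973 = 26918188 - 21879215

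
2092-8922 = -6830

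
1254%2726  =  1254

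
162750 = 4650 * 35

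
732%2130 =732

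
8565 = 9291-726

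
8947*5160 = 46166520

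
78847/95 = 78847/95 = 829.97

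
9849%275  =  224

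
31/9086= 31/9086 = 0.00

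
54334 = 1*54334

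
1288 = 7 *184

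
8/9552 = 1/1194 = 0.00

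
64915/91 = 713+32/91= 713.35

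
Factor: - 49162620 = -2^2*3^1*5^1*13^1* 63029^1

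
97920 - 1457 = 96463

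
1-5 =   -  4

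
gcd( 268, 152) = 4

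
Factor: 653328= 2^4*3^2*13^1*349^1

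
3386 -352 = 3034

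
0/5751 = 0=0.00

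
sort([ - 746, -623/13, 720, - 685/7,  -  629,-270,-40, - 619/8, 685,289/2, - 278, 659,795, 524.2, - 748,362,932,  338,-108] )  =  [ - 748, - 746, - 629, - 278, - 270,-108, - 685/7 ,-619/8, - 623/13,-40 , 289/2 , 338, 362, 524.2, 659,685,  720,795,  932 ] 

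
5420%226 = 222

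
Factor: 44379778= 2^1*1831^1*12119^1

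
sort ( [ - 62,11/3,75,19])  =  [ - 62,11/3,19, 75]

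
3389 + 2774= 6163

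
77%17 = 9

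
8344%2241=1621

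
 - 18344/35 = -525 + 31/35 = - 524.11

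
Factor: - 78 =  - 2^1*3^1*13^1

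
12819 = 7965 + 4854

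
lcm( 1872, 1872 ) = 1872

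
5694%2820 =54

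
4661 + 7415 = 12076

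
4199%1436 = 1327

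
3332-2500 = 832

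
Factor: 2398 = 2^1*11^1*109^1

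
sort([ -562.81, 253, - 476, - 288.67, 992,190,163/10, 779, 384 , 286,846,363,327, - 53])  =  [ - 562.81, - 476, - 288.67 , - 53, 163/10,190,253, 286,327,  363, 384, 779,846,992 ] 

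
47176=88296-41120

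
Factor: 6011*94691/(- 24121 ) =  - 569187601/24121 =-  23^2 * 179^1*6011^1 * 24121^( - 1 )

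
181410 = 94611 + 86799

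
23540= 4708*5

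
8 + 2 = 10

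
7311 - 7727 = - 416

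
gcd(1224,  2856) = 408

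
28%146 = 28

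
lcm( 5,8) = 40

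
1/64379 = 1/64379  =  0.00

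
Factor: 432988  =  2^2*108247^1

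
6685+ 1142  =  7827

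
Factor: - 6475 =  - 5^2*7^1*37^1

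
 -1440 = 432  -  1872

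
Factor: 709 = 709^1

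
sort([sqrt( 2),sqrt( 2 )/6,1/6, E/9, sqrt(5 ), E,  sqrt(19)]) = [ 1/6, sqrt( 2 ) /6, E/9, sqrt(2 ), sqrt(5 ), E , sqrt(19 )]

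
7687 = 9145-1458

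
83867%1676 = 67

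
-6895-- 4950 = -1945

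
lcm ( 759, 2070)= 22770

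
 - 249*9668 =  - 2407332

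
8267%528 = 347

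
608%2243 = 608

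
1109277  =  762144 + 347133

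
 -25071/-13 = 1928 + 7/13 = 1928.54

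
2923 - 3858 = -935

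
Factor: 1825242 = 2^1*3^1*61^1*4987^1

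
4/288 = 1/72 = 0.01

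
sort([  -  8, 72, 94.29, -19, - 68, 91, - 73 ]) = [ - 73 ,  -  68,-19, - 8, 72,  91, 94.29]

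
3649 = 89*41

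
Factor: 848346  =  2^1*3^1* 31^1 *4561^1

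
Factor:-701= - 701^1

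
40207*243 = 9770301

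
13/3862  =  13/3862  =  0.00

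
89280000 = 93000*960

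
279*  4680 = 1305720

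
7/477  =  7/477 = 0.01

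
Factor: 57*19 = 1083= 3^1*19^2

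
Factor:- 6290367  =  -3^1*2096789^1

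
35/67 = 35/67 = 0.52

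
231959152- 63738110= 168221042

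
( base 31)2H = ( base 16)4f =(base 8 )117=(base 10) 79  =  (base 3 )2221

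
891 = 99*9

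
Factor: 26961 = 3^1*11^1*19^1*43^1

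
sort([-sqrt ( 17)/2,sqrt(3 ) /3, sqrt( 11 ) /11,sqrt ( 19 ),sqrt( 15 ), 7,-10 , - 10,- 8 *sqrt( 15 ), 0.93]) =[ - 8*sqrt(15 ), - 10, - 10, - sqrt ( 17) /2, sqrt( 11 )/11, sqrt( 3)/3,0.93, sqrt( 15), sqrt( 19), 7 ]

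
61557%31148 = 30409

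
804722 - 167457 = 637265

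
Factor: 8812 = 2^2 *2203^1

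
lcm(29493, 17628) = 1533636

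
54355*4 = 217420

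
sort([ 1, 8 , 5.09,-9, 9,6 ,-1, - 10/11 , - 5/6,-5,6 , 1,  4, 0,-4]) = [- 9, - 5 ,  -  4,-1, - 10/11,-5/6 , 0,1 , 1, 4 , 5.09,  6,6,8, 9] 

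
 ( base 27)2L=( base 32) 2b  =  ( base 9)83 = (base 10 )75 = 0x4b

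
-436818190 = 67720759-504538949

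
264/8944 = 33/1118 = 0.03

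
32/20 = 8/5 =1.60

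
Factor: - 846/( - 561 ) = 2^1 * 3^1*11^ ( - 1)*17^( - 1)*47^1 = 282/187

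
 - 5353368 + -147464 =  - 5500832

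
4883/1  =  4883 = 4883.00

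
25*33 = 825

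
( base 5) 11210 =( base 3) 1002211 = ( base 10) 805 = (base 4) 30211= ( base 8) 1445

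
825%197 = 37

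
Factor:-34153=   -  7^2*17^1*41^1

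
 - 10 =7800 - 7810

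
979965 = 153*6405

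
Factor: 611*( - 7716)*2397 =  - 2^2*3^2*13^1*17^1*47^2  *643^1= - 11300598972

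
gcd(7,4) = 1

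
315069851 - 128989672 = 186080179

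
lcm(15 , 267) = 1335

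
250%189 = 61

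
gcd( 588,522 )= 6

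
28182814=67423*418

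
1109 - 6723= -5614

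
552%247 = 58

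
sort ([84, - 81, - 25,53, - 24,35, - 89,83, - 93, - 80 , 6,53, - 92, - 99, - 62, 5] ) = [ - 99, - 93, - 92, - 89,  -  81, - 80 , - 62, - 25,-24, 5,  6,35, 53,  53,83,  84]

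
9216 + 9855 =19071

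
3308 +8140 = 11448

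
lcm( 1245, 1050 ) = 87150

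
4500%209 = 111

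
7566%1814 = 310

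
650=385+265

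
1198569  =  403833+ 794736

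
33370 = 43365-9995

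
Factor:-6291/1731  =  - 2097/577 = - 3^2*233^1*577^ (-1)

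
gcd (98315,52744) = 1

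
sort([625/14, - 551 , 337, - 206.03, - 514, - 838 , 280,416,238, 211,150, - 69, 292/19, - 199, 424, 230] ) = [ - 838, - 551, - 514, - 206.03,- 199, - 69,292/19 , 625/14,  150, 211,230, 238 , 280,  337, 416,424] 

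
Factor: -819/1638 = -2^( - 1) = - 1/2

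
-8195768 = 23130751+-31326519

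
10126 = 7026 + 3100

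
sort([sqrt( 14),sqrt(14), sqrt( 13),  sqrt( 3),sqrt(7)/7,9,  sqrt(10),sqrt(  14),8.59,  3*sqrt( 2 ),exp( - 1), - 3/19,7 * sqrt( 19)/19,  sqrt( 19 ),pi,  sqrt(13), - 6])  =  [ - 6 , - 3/19,exp( - 1),sqrt(7)/7,  7 * sqrt( 19 )/19,sqrt(3),pi  ,  sqrt( 10), sqrt(13),sqrt( 13 ),sqrt(14),sqrt(14),sqrt( 14),3*sqrt(2 ),sqrt(19 ),8.59,9 ] 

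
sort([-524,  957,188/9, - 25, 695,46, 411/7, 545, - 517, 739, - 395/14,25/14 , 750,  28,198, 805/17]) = [-524, - 517, - 395/14,  -  25, 25/14,188/9, 28, 46, 805/17,  411/7, 198,  545, 695, 739, 750,  957]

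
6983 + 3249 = 10232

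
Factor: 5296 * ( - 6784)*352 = -2^16*11^1*53^1*331^1 = - 12646678528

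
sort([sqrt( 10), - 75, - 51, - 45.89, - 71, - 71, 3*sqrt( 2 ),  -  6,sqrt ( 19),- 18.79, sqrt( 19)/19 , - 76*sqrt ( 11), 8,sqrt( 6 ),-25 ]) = [ - 76*sqrt ( 11), - 75,-71, - 71, - 51, - 45.89 , - 25,  -  18.79, - 6,sqrt(19 ) /19, sqrt( 6), sqrt( 10), 3*sqrt(2 ), sqrt ( 19),8 ]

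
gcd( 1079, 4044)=1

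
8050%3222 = 1606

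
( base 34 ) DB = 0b111000101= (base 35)cx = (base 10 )453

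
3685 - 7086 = -3401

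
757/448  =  1 + 309/448 =1.69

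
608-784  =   -176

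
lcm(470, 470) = 470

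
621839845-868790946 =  - 246951101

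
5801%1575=1076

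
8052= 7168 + 884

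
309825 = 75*4131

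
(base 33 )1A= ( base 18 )27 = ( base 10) 43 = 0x2B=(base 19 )25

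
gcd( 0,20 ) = 20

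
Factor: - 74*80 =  - 2^5*5^1*37^1 = - 5920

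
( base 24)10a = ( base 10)586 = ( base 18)1EA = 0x24a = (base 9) 721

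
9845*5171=50908495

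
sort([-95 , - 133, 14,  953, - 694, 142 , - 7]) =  [-694, - 133, - 95,-7,  14, 142, 953] 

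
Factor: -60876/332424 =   -  2^( - 1)*3^( - 5 )*89^1= - 89/486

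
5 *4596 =22980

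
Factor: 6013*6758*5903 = 239873446162 = 2^1 * 7^1*31^1*109^1 * 859^1*5903^1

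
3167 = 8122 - 4955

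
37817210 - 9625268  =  28191942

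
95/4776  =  95/4776= 0.02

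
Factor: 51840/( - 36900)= -2^5*3^2*5^( - 1 ) * 41^( - 1 ) = - 288/205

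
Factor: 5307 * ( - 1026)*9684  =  -2^3*3^6*19^1*29^1*61^1*269^1= - 52729205688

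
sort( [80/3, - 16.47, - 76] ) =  [-76, - 16.47,80/3]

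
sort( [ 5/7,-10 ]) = [ - 10,5/7 ] 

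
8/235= 8/235 = 0.03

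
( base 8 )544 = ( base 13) 215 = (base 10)356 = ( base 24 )EK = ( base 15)18b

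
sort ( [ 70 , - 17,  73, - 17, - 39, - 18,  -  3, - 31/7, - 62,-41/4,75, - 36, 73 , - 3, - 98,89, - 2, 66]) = [ - 98, - 62, - 39, - 36, - 18, - 17,-17 ,-41/4, - 31/7, - 3, - 3, - 2, 66,70,  73,73, 75,89 ] 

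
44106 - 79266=  -  35160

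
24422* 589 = 14384558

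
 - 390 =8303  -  8693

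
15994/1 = 15994 = 15994.00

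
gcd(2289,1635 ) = 327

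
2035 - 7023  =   - 4988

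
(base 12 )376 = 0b1000001010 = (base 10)522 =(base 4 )20022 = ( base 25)KM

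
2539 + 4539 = 7078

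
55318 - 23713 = 31605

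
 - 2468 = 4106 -6574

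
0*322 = 0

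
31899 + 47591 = 79490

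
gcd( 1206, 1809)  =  603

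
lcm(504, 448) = 4032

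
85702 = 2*42851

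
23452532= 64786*362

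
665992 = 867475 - 201483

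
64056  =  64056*1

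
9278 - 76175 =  - 66897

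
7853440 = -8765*( - 896 ) 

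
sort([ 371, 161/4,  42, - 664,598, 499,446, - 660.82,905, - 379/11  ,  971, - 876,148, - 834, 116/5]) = [ - 876, -834, - 664, - 660.82, - 379/11, 116/5, 161/4,42,148,371,  446,499, 598,905 , 971 ]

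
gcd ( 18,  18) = 18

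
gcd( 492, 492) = 492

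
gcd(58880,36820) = 20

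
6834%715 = 399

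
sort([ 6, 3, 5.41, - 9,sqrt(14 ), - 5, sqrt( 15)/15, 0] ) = [ - 9,-5,0, sqrt( 15 )/15 , 3,sqrt(14 ), 5.41 , 6] 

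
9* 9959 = 89631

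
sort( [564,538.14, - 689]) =[ - 689,  538.14,564 ] 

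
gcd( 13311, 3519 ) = 153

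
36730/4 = 18365/2 =9182.50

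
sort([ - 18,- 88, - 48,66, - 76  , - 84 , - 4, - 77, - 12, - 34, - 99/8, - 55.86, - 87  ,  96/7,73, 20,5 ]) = [ - 88,  -  87, - 84, - 77, - 76, - 55.86, - 48 , - 34 , - 18, - 99/8, - 12, - 4,5, 96/7, 20,66,73] 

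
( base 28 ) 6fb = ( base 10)5135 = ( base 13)2450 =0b1010000001111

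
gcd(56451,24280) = 607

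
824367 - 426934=397433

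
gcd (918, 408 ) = 102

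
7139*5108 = 36466012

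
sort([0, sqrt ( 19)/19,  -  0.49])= [  -  0.49, 0,sqrt ( 19)/19]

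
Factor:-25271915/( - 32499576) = 2^( - 3)*3^(  -  3)*5^1*19^( - 1 )*7919^(  -  1 )*5054383^1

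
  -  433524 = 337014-770538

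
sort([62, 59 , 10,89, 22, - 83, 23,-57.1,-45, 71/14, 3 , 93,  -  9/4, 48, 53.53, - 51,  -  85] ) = [ - 85, - 83, - 57.1,-51,-45 , - 9/4,3, 71/14,10, 22 , 23, 48,53.53, 59,62 , 89, 93 ]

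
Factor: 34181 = 7^1*19^1 * 257^1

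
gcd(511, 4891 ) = 73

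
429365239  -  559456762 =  - 130091523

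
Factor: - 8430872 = -2^3*233^1*4523^1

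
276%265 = 11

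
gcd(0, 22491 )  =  22491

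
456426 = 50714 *9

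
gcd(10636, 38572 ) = 4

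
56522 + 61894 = 118416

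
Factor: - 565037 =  - 11^1*31^1*1657^1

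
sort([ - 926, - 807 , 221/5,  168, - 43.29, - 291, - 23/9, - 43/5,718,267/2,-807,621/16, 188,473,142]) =[ - 926, - 807,-807, - 291, - 43.29, - 43/5,  -  23/9,621/16,221/5, 267/2  ,  142,168, 188,  473, 718 ] 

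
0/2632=0  =  0.00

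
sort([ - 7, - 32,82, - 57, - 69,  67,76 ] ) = [ - 69, - 57, - 32,  -  7, 67,76,82 ]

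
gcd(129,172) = 43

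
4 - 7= - 3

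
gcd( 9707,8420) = 1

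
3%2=1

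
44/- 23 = - 2  +  2/23 = - 1.91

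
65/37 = 1 + 28/37 = 1.76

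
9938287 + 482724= 10421011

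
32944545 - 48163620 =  - 15219075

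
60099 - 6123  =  53976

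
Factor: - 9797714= - 2^1*47^1*104231^1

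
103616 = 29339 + 74277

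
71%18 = 17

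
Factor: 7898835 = 3^1*5^1*7^1*75227^1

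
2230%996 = 238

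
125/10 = 12+ 1/2 = 12.50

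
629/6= 104 + 5/6 = 104.83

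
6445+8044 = 14489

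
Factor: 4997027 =7^1*713861^1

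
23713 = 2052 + 21661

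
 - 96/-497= 96/497 = 0.19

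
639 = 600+39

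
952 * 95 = 90440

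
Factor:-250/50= -5^1 = -  5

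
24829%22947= 1882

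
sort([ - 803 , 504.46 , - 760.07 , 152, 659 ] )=[ - 803, - 760.07, 152 , 504.46,659]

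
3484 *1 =3484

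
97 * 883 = 85651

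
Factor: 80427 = 3^1 * 17^1 * 19^1*83^1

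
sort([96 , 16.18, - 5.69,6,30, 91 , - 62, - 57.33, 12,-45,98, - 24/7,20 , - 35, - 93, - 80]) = [-93, - 80, - 62,-57.33 , - 45, - 35, - 5.69,- 24/7,6,12,16.18, 20,30,91, 96,98] 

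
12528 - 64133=- 51605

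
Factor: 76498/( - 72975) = - 2^1 * 3^(-1 ) * 5^(  -  2 )*7^( - 1 )*23^1*139^( - 1)*1663^1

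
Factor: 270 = 2^1 * 3^3*5^1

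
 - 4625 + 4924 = 299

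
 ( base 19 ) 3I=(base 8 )113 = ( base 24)33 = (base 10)75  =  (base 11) 69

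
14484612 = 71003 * 204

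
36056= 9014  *4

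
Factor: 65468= 2^2*13^1*1259^1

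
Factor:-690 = -2^1*3^1*5^1 * 23^1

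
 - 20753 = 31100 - 51853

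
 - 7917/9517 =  - 1 + 1600/9517= - 0.83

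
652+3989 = 4641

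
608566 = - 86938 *( - 7 )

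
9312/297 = 3104/99 = 31.35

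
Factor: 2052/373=2^2*3^3*19^1*373^( - 1 )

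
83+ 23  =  106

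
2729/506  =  2729/506= 5.39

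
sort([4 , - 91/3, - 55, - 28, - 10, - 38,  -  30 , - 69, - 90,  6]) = [ - 90, - 69,-55, - 38, - 91/3, - 30, - 28  , - 10,4, 6]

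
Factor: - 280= - 2^3 * 5^1 *7^1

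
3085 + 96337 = 99422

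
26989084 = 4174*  6466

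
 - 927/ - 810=103/90=1.14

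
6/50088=1/8348 = 0.00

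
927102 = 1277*726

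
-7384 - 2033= -9417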